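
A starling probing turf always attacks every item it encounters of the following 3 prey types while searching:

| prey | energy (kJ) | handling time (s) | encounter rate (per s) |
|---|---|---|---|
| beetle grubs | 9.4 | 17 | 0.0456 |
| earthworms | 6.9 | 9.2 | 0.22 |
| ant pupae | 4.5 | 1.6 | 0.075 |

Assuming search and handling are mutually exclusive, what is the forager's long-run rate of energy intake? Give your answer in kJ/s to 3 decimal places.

0.583 kJ/s

R = (0.0456×9.4 + 0.22×6.9 + 0.075×4.5) / (1 + 0.0456×17 + 0.22×9.2 + 0.075×1.6) = 2.284/3.919 = 0.5828 kJ/s.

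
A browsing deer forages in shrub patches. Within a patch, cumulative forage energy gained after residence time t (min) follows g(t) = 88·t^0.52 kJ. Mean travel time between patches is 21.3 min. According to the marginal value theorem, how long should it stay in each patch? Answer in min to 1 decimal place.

Maximise g(t)/(T+t): set derivative to zero → g'(t)(T+t) = g(t).
g'(t) = 0.52·88·t^-0.48. Setting 0.52·88·t^-0.48 = 88·t^0.52/(21.3+t) gives 0.52(21.3+t) = t, so 0.48·t = 0.52×21.3.
t* = 0.52×21.3/0.48 = 23.08 min.

23.1 min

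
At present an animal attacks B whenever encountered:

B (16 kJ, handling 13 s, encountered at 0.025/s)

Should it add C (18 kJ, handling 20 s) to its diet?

Intake rate on the current diet: R = (0.025×16) / (1 + 0.025×13) = 0.4/1.325 = 0.3019 kJ/s.
Profitability of C: 18/20 = 0.9 kJ/s.
0.9 > 0.3019, so adding C raises the average — include it.

Yes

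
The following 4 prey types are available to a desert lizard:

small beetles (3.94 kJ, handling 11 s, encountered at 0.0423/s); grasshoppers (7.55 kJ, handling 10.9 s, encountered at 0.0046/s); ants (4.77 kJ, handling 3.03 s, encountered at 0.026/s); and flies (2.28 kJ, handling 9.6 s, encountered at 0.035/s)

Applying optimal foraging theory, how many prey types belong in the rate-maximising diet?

E/h in descending order: ants 1.57, grasshoppers 0.693, small beetles 0.358, flies 0.237 kJ/s. The optimal diet is the largest prefix of this list for which every included type satisfies E_i/h_i > R on the types above it.
Rate on top 1: 0.115. grasshoppers: 0.693 > 0.115 → include.
Rate on top 2: 0.1406. small beetles: 0.358 > 0.1406 → include.
Rate on top 3: 0.2041. flies: 0.237 > 0.2041 → include.
Optimal diet: ants, grasshoppers, small beetles, flies — 4 of 4 types.

4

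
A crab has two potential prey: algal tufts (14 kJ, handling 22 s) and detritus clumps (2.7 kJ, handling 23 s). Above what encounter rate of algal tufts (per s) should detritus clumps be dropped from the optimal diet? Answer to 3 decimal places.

At the threshold, the rate on algal tufts alone equals the profitability of detritus clumps: λ·14/(1 + λ·22) = 2.7/23 = 0.1174.
Rearranging, λ(14 − 0.1174×22) = 0.1174, so λ = 0.1174/11.42 = 0.01028 per s.

0.010 per s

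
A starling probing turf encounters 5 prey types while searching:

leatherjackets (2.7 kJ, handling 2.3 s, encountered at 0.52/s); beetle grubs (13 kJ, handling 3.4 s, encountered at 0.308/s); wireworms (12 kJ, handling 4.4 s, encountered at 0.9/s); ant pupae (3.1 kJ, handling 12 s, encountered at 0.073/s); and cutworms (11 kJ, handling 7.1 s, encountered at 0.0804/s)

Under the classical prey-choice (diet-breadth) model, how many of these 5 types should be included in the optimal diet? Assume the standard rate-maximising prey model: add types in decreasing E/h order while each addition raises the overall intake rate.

2

E/h in descending order: beetle grubs 3.82, wireworms 2.73, cutworms 1.55, leatherjackets 1.17, ant pupae 0.258 kJ/s. The optimal diet is the largest prefix of this list for which every included type satisfies E_i/h_i > R on the types above it.
Rate on top 1: 1.956. wireworms: 2.73 > 1.956 → include.
Rate on top 2: 2.464. cutworms: 1.55 < 2.464 → exclude; stop.
Optimal diet: beetle grubs, wireworms — 2 of 5 types.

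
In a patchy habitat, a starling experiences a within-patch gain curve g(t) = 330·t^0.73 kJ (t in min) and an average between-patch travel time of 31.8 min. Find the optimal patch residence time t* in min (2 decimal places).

85.98 min

Optimal t* satisfies g'(t*) = g(t*)/(T + t*).
g'(t) = 0.73·330·t^-0.27. Setting 0.73·330·t^-0.27 = 330·t^0.73/(31.8+t) gives 0.73(31.8+t) = t, so 0.27·t = 0.73×31.8.
t* = 0.73×31.8/0.27 = 85.98 min.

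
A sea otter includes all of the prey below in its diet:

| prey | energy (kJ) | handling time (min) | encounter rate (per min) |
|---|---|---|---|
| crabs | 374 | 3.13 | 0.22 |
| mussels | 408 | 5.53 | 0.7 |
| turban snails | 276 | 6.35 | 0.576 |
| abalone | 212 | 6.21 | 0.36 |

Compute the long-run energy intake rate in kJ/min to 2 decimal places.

52.67 kJ/min

R = (0.22×374 + 0.7×408 + 0.576×276 + 0.36×212) / (1 + 0.22×3.13 + 0.7×5.53 + 0.576×6.35 + 0.36×6.21) = 603.2/11.45 = 52.67 kJ/min.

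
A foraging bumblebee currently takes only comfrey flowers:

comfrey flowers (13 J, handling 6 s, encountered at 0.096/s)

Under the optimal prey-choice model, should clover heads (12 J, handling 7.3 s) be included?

Yes

On comfrey flowers alone, R = ΣλE/(1+Σλh) = 1.248/1.576 = 0.7919 J/s.
clover heads: E/h = 12/7.3 = 1.644 J/s.
1.644 > 0.7919, so adding clover heads raises the average — include it.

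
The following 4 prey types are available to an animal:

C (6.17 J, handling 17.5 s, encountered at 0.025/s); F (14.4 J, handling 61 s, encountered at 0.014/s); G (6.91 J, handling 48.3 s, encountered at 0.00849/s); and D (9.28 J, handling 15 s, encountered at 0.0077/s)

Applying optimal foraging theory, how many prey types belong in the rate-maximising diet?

3

Rank by E/h (J/s): D 0.619, C 0.353, F 0.236, G 0.143. Include each in turn until the next type's E/h falls below the running intake rate.
Rate on top 1: 0.06406. C: 0.353 > 0.06406 → include.
Rate on top 2: 0.1453. F: 0.236 > 0.1453 → include.
Rate on top 3: 0.1775. G: 0.143 < 0.1775 → exclude; stop.
Optimal diet: D, C, F — 3 of 4 types.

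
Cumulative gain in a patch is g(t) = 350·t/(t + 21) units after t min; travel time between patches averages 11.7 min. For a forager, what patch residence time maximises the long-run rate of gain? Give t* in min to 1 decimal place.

Optimal t* satisfies g'(t*) = g(t*)/(T + t*).
g'(t) = 350·21/(t + 21)². Setting 350·21/(t+21)² = 350t/[(t+21)(11.7+t)] gives 21(11.7+t) = t(t+21), so t² = 21×11.7 = 245.7.
t* = √245.7 = 15.67 min.

15.7 min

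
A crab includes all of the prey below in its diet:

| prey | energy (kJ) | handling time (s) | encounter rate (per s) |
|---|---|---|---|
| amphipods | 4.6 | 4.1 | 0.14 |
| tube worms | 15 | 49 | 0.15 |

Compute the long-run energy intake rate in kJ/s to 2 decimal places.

0.32 kJ/s

Energy encountered per unit search time: 0.14×4.6 + 0.15×15 = 2.894 kJ/s.
Handling time per unit search time: 0.14×4.1 + 0.15×49 = 7.924.
Rate = 2.894/(1 + 7.924) = 0.3243 kJ/s.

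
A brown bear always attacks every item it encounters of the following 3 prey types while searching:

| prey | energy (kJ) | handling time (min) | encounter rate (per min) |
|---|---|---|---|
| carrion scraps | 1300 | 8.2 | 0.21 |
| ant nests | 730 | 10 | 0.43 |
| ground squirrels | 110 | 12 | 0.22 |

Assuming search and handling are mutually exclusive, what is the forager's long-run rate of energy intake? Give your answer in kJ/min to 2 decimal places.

R = Σλ_iE_i / (1 + Σλ_ih_i)
Numerator: 0.21×1300 + 0.43×730 + 0.22×110 = 611.1
Denominator: 1 + 0.21×8.2 + 0.43×10 + 0.22×12 = 9.662
R = 611.1/9.662 = 63.25 kJ/min

63.25 kJ/min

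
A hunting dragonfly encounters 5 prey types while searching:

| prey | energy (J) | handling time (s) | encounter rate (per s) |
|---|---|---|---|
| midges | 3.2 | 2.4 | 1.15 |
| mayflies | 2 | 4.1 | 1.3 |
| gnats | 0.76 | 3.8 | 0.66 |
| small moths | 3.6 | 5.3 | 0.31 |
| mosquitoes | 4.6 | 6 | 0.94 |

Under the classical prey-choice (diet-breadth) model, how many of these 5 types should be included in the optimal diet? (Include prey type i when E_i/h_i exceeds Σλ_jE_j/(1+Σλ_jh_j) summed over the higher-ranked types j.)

1

Profitabilities (E/h, J/s): midges 1.33, mosquitoes 0.767, small moths 0.679, mayflies 0.488, gnats 0.2. Add prey in this order while the next type's profitability exceeds the intake rate on those already taken.
Rate on top 1: 0.9787. mosquitoes: 0.767 < 0.9787 → exclude; stop.
Optimal diet: midges — 1 of 5 types.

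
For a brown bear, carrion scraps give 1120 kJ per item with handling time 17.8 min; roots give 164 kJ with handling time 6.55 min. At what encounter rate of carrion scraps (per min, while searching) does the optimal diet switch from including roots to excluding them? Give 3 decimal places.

0.037 per min

At the threshold, the rate on carrion scraps alone equals the profitability of roots: λ·1120/(1 + λ·17.8) = 164/6.55 = 25.04.
Rearranging, λ(1120 − 25.04×17.8) = 25.04, so λ = 25.04/674.3 = 0.03713 per min.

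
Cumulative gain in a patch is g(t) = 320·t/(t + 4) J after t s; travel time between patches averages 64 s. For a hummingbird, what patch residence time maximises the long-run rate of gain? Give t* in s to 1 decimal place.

16.0 s

Maximise g(t)/(T+t): set derivative to zero → g'(t)(T+t) = g(t).
g'(t) = 320·4/(t + 4)². Setting 320·4/(t+4)² = 320t/[(t+4)(64+t)] gives 4(64+t) = t(t+4), so t² = 4×64 = 256.
t* = √256 = 16 s.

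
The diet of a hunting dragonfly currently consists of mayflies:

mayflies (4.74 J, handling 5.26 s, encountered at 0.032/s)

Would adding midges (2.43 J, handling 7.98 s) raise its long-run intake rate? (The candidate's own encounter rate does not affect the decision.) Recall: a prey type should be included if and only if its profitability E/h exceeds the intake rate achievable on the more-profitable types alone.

Yes

Current rate: (0.032×4.74)/(1 + 0.032×5.26) = 0.1298 J/s.
Profitability of midges: 2.43/7.98 = 0.3045 J/s.
Since 0.3045 > R, including midges increases the long-run rate.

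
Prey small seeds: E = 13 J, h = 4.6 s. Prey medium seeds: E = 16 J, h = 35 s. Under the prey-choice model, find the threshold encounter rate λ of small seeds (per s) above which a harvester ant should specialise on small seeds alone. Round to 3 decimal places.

0.042 per s

Drop medium seeds once their profitability E₂/h₂ falls below the rate achievable on small seeds alone: E₂/h₂ = λE₁/(1 + λh₁).
Solve for λ: λE₁h₂ = E₂(1 + λh₁) → λ(E₁h₂ − E₂h₁) = E₂ → λ = E₂/(E₁h₂ − E₂h₁).
λ = 16/(13×35 − 16×4.6) = 16/381.4 = 0.04195 per s.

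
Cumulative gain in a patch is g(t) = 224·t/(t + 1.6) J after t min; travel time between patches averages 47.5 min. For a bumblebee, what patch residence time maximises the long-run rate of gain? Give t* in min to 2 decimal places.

By the marginal value theorem, leave when the instantaneous gain rate g'(t) equals the habitat-wide average g(t)/(T + t).
g'(t) = 224·1.6/(t + 1.6)². Setting 224·1.6/(t+1.6)² = 224t/[(t+1.6)(47.5+t)] gives 1.6(47.5+t) = t(t+1.6), so t² = 1.6×47.5 = 76.
t* = √76 = 8.718 min.

8.72 min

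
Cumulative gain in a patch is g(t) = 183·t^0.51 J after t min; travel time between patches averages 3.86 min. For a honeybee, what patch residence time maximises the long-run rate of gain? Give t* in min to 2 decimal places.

4.02 min

By the marginal value theorem, leave when the instantaneous gain rate g'(t) equals the habitat-wide average g(t)/(T + t).
g'(t) = 0.51·183·t^-0.49. Setting 0.51·183·t^-0.49 = 183·t^0.51/(3.86+t) gives 0.51(3.86+t) = t, so 0.49·t = 0.51×3.86.
t* = 0.51×3.86/0.49 = 4.018 min.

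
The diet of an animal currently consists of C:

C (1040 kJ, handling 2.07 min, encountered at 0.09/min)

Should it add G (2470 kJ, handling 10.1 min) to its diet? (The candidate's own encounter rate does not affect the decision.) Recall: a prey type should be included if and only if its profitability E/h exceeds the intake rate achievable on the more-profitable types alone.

Yes

Intake rate on the current diet: R = (0.09×1040) / (1 + 0.09×2.07) = 93.6/1.186 = 78.9 kJ/min.
G: E/h = 2470/10.1 = 244.6 kJ/min.
244.6 > 78.9, so adding G raises the average — include it.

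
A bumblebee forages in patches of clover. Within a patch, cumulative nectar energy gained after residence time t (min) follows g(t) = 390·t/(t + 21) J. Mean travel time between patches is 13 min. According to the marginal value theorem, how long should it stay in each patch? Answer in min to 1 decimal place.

Maximise g(t)/(T+t): set derivative to zero → g'(t)(T+t) = g(t).
g'(t) = 390·21/(t + 21)². Setting 390·21/(t+21)² = 390t/[(t+21)(13+t)] gives 21(13+t) = t(t+21), so t² = 21×13 = 273.
t* = √273 = 16.52 min.

16.5 min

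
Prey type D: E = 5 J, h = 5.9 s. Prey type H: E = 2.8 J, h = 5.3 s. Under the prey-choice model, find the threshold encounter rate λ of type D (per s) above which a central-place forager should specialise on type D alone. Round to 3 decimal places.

0.281 per s

At the threshold, the rate on type D alone equals the profitability of type H: λ·5/(1 + λ·5.9) = 2.8/5.3 = 0.5283.
Rearranging, λ(5 − 0.5283×5.9) = 0.5283, so λ = 0.5283/1.883 = 0.2806 per s.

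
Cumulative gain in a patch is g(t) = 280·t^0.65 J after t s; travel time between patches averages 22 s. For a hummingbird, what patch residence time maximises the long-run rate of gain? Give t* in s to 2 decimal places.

40.86 s

By the marginal value theorem, leave when the instantaneous gain rate g'(t) equals the habitat-wide average g(t)/(T + t).
g'(t) = 0.65·280·t^-0.35. Setting 0.65·280·t^-0.35 = 280·t^0.65/(22+t) gives 0.65(22+t) = t, so 0.35·t = 0.65×22.
t* = 0.65×22/0.35 = 40.86 s.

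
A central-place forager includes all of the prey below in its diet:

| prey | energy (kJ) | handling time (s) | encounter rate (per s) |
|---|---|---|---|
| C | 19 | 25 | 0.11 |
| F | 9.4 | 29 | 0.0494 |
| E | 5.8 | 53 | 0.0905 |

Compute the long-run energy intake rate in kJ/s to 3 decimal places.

0.309 kJ/s

R = Σλ_iE_i / (1 + Σλ_ih_i)
Numerator: 0.11×19 + 0.0494×9.4 + 0.0905×5.8 = 3.079
Denominator: 1 + 0.11×25 + 0.0494×29 + 0.0905×53 = 9.979
R = 3.079/9.979 = 0.3086 kJ/s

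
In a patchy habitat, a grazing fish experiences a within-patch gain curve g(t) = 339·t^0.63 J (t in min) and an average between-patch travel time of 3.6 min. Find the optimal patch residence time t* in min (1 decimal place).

Maximise g(t)/(T+t): set derivative to zero → g'(t)(T+t) = g(t).
g'(t) = 0.63·339·t^-0.37. Setting 0.63·339·t^-0.37 = 339·t^0.63/(3.6+t) gives 0.63(3.6+t) = t, so 0.37·t = 0.63×3.6.
t* = 0.63×3.6/0.37 = 6.13 min.

6.1 min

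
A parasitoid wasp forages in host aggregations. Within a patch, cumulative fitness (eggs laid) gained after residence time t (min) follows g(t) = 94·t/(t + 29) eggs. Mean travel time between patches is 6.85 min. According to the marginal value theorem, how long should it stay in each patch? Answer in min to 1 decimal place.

By the marginal value theorem, leave when the instantaneous gain rate g'(t) equals the habitat-wide average g(t)/(T + t).
g'(t) = 94·29/(t + 29)². Setting 94·29/(t+29)² = 94t/[(t+29)(6.85+t)] gives 29(6.85+t) = t(t+29), so t² = 29×6.85 = 198.6.
t* = √198.6 = 14.09 min.

14.1 min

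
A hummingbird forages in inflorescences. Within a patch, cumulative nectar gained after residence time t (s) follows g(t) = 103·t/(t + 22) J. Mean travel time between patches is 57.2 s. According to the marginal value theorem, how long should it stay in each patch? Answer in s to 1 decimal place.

Maximise g(t)/(T+t): set derivative to zero → g'(t)(T+t) = g(t).
g'(t) = 103·22/(t + 22)². Setting 103·22/(t+22)² = 103t/[(t+22)(57.2+t)] gives 22(57.2+t) = t(t+22), so t² = 22×57.2 = 1258.
t* = √1258 = 35.47 s.

35.5 s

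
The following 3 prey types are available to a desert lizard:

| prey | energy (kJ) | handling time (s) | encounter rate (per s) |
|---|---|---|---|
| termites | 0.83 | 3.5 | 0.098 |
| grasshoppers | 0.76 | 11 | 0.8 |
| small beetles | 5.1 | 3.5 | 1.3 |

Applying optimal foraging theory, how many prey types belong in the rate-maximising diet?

E/h in descending order: small beetles 1.46, termites 0.237, grasshoppers 0.0691 kJ/s. The optimal diet is the largest prefix of this list for which every included type satisfies E_i/h_i > R on the types above it.
Rate on top 1: 1.195. termites: 0.237 < 1.195 → exclude; stop.
Optimal diet: small beetles — 1 of 3 types.

1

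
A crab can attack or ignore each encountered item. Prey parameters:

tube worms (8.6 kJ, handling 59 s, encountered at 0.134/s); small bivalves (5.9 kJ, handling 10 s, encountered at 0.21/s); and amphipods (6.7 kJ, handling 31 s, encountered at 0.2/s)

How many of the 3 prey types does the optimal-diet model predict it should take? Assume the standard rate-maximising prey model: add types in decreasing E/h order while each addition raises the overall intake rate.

1

Rank by E/h (kJ/s): small bivalves 0.59, amphipods 0.216, tube worms 0.146. Include each in turn until the next type's E/h falls below the running intake rate.
Rate on top 1: 0.3997. amphipods: 0.216 < 0.3997 → exclude; stop.
Optimal diet: small bivalves — 1 of 3 types.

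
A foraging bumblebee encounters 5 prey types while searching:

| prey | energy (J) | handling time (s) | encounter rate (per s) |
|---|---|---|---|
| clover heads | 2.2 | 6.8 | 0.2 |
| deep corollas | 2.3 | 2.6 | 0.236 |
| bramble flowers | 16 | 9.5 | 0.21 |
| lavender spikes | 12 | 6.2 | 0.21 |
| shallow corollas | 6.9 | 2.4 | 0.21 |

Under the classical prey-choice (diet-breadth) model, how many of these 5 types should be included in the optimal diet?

Rank by E/h (J/s): shallow corollas 2.88, lavender spikes 1.94, bramble flowers 1.68, deep corollas 0.885, clover heads 0.324. Include each in turn until the next type's E/h falls below the running intake rate.
Rate on top 1: 0.9634. lavender spikes: 1.94 > 0.9634 → include.
Rate on top 2: 1.414. bramble flowers: 1.68 > 1.414 → include.
Rate on top 3: 1.527. deep corollas: 0.885 < 1.527 → exclude; stop.
Optimal diet: shallow corollas, lavender spikes, bramble flowers — 3 of 5 types.

3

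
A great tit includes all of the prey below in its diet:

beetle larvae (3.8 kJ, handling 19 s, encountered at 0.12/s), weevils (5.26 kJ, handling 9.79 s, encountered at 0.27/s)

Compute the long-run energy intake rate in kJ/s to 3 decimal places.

R = (0.12×3.8 + 0.27×5.26) / (1 + 0.12×19 + 0.27×9.79) = 1.876/5.923 = 0.3167 kJ/s.

0.317 kJ/s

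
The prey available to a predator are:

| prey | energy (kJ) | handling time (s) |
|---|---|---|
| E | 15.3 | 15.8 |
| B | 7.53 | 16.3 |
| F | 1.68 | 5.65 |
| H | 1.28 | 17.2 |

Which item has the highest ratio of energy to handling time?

In descending order of E/h:
E: 15.3/15.8 = 0.968 kJ/s
B: 7.53/16.3 = 0.462 kJ/s
F: 1.68/5.65 = 0.297 kJ/s
H: 1.28/17.2 = 0.0744 kJ/s

E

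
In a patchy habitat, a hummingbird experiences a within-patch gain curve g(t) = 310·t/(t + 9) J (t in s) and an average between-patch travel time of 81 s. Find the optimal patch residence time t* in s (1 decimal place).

27.0 s

By the marginal value theorem, leave when the instantaneous gain rate g'(t) equals the habitat-wide average g(t)/(T + t).
g'(t) = 310·9/(t + 9)². Setting 310·9/(t+9)² = 310t/[(t+9)(81+t)] gives 9(81+t) = t(t+9), so t² = 9×81 = 729.
t* = √729 = 27 s.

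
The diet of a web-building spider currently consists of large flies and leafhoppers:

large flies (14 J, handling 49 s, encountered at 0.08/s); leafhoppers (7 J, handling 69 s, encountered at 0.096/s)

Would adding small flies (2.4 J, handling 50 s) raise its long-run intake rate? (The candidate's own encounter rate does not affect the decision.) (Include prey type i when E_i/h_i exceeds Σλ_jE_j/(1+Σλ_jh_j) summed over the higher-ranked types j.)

Intake rate on the current diet: R = (0.08×14 + 0.096×7) / (1 + 0.08×49 + 0.096×69) = 1.792/11.54 = 0.1552 J/s.
small flies: E/h = 2.4/50 = 0.048 J/s.
0.048 < 0.1552, so adding small flies would lower the average — exclude it.

No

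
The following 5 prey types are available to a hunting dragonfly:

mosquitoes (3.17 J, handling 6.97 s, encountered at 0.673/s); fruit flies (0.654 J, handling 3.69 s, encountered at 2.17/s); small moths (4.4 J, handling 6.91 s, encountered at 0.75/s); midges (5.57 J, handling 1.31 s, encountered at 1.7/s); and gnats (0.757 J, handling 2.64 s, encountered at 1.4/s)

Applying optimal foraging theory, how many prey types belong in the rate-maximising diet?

E/h in descending order: midges 4.25, small moths 0.637, mosquitoes 0.455, gnats 0.287, fruit flies 0.177 J/s. The optimal diet is the largest prefix of this list for which every included type satisfies E_i/h_i > R on the types above it.
Rate on top 1: 2.934. small moths: 0.637 < 2.934 → exclude; stop.
Optimal diet: midges — 1 of 5 types.

1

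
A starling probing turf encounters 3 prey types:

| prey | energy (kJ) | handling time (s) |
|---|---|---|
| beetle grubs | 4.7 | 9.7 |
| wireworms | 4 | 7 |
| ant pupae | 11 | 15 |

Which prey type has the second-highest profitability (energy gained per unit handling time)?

wireworms

In descending order of E/h:
ant pupae: 11/15 = 0.733 kJ/s
wireworms: 4/7 = 0.571 kJ/s
beetle grubs: 4.7/9.7 = 0.485 kJ/s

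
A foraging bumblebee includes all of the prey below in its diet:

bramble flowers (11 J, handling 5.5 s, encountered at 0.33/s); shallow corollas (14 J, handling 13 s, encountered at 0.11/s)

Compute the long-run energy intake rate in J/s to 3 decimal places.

Energy encountered per unit search time: 0.33×11 + 0.11×14 = 5.17 J/s.
Handling time per unit search time: 0.33×5.5 + 0.11×13 = 3.245.
Rate = 5.17/(1 + 3.245) = 1.218 J/s.

1.218 J/s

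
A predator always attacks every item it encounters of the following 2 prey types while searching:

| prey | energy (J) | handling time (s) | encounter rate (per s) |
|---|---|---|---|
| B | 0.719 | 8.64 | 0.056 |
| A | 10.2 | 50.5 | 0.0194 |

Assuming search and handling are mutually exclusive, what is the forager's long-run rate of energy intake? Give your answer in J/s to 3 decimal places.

R = Σλ_iE_i / (1 + Σλ_ih_i)
Numerator: 0.056×0.719 + 0.0194×10.2 = 0.2381
Denominator: 1 + 0.056×8.64 + 0.0194×50.5 = 2.464
R = 0.2381/2.464 = 0.09667 J/s

0.097 J/s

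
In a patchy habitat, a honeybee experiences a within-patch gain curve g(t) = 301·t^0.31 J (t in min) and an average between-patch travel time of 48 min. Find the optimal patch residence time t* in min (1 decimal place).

21.6 min

Optimal t* satisfies g'(t*) = g(t*)/(T + t*).
g'(t) = 0.31·301·t^-0.69. Setting 0.31·301·t^-0.69 = 301·t^0.31/(48+t) gives 0.31(48+t) = t, so 0.69·t = 0.31×48.
t* = 0.31×48/0.69 = 21.57 min.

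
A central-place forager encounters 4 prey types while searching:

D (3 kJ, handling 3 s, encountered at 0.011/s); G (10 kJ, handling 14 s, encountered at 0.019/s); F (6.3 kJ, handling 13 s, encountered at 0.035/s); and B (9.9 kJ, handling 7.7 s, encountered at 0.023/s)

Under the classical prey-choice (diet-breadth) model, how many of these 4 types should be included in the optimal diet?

4

Profitabilities (E/h, kJ/s): B 1.29, D 1, G 0.714, F 0.485. Add prey in this order while the next type's profitability exceeds the intake rate on those already taken.
Rate on top 1: 0.1934. D: 1 > 0.1934 → include.
Rate on top 2: 0.2154. G: 0.714 > 0.2154 → include.
Rate on top 3: 0.3053. F: 0.485 > 0.3053 → include.
Optimal diet: B, D, G, F — 4 of 4 types.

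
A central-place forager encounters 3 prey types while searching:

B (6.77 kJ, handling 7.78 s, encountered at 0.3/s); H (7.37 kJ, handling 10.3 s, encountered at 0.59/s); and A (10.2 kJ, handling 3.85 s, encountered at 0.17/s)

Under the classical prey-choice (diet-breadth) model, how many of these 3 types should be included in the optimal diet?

1

Profitabilities (E/h, kJ/s): A 2.65, B 0.87, H 0.716. Add prey in this order while the next type's profitability exceeds the intake rate on those already taken.
Rate on top 1: 1.048. B: 0.87 < 1.048 → exclude; stop.
Optimal diet: A — 1 of 3 types.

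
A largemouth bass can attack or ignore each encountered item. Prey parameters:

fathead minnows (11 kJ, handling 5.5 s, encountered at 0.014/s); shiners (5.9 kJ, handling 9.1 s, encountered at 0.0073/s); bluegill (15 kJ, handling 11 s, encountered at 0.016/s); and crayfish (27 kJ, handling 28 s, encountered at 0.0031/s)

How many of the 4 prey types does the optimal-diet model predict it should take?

4

E/h in descending order: fathead minnows 2, bluegill 1.36, crayfish 0.964, shiners 0.648 kJ/s. The optimal diet is the largest prefix of this list for which every included type satisfies E_i/h_i > R on the types above it.
Rate on top 1: 0.143. bluegill: 1.36 > 0.143 → include.
Rate on top 2: 0.3144. crayfish: 0.964 > 0.3144 → include.
Rate on top 3: 0.3565. shiners: 0.648 > 0.3565 → include.
Optimal diet: fathead minnows, bluegill, crayfish, shiners — 4 of 4 types.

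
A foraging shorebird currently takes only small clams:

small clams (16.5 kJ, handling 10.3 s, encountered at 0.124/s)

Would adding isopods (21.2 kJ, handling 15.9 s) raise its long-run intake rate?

Yes

Intake rate on the current diet: R = (0.124×16.5) / (1 + 0.124×10.3) = 2.046/2.277 = 0.8985 kJ/s.
Profitability of isopods: 21.2/15.9 = 1.333 kJ/s.
1.333 > 0.8985, so adding isopods raises the average — include it.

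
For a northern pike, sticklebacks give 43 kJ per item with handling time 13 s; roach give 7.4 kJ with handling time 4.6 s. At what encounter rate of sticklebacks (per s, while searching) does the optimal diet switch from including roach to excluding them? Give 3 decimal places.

0.073 per s

Drop roach once their profitability E₂/h₂ falls below the rate achievable on sticklebacks alone: E₂/h₂ = λE₁/(1 + λh₁).
Solve for λ: λE₁h₂ = E₂(1 + λh₁) → λ(E₁h₂ − E₂h₁) = E₂ → λ = E₂/(E₁h₂ − E₂h₁).
λ = 7.4/(43×4.6 − 7.4×13) = 7.4/101.6 = 0.07283 per s.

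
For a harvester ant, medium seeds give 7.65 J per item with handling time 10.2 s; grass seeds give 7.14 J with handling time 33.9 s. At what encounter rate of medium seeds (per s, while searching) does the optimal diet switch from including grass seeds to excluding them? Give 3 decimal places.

0.038 per s

Drop grass seeds once their profitability E₂/h₂ falls below the rate achievable on medium seeds alone: E₂/h₂ = λE₁/(1 + λh₁).
Solve for λ: λE₁h₂ = E₂(1 + λh₁) → λ(E₁h₂ − E₂h₁) = E₂ → λ = E₂/(E₁h₂ − E₂h₁).
λ = 7.14/(7.65×33.9 − 7.14×10.2) = 7.14/186.5 = 0.03828 per s.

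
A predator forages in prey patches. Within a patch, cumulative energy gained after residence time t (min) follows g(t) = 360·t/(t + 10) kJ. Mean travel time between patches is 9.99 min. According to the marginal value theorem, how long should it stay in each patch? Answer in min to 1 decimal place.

10.0 min

Optimal t* satisfies g'(t*) = g(t*)/(T + t*).
g'(t) = 360·10/(t + 10)². Setting 360·10/(t+10)² = 360t/[(t+10)(9.99+t)] gives 10(9.99+t) = t(t+10), so t² = 10×9.99 = 99.9.
t* = √99.9 = 9.995 min.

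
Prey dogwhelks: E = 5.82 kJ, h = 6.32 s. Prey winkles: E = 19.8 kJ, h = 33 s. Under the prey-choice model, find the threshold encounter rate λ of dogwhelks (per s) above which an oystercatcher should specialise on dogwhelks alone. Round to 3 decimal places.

The zero-one rule: include winkles iff E₂/h₂ > λE₁/(1+λh₁). Equality gives the switch point.
λE₁h₂ = E₂ + λE₂h₁ ⇒ λ = E₂/(E₁h₂ − E₂h₁) = 19.8/(192.1 − 125.1) = 0.2959 per s.

0.296 per s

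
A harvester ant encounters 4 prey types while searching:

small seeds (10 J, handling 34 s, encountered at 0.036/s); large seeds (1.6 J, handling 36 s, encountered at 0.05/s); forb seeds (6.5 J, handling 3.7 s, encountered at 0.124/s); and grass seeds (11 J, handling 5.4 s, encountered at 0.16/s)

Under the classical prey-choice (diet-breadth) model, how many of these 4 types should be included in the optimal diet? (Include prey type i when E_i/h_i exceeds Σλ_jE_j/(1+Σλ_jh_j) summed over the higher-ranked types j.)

2

Rank by E/h (J/s): grass seeds 2.04, forb seeds 1.76, small seeds 0.294, large seeds 0.0444. Include each in turn until the next type's E/h falls below the running intake rate.
Rate on top 1: 0.9442. forb seeds: 1.76 > 0.9442 → include.
Rate on top 2: 1.105. small seeds: 0.294 < 1.105 → exclude; stop.
Optimal diet: grass seeds, forb seeds — 2 of 4 types.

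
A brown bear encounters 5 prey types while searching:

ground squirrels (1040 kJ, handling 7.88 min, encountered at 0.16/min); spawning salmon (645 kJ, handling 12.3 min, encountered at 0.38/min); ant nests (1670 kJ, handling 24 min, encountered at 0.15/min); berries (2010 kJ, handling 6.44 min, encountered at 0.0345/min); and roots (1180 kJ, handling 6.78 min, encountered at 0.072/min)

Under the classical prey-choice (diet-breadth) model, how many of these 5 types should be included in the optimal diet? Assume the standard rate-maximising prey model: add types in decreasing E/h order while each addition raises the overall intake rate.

Rank by E/h (kJ/min): berries 312, roots 174, ground squirrels 132, ant nests 69.6, spawning salmon 52.4. Include each in turn until the next type's E/h falls below the running intake rate.
Rate on top 1: 56.74. roots: 174 > 56.74 → include.
Rate on top 2: 90.22. ground squirrels: 132 > 90.22 → include.
Rate on top 3: 107.9. ant nests: 69.6 < 107.9 → exclude; stop.
Optimal diet: berries, roots, ground squirrels — 3 of 5 types.

3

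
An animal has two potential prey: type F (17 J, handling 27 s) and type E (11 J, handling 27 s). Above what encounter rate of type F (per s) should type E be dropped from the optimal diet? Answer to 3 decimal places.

0.068 per s

Drop type E once their profitability E₂/h₂ falls below the rate achievable on type F alone: E₂/h₂ = λE₁/(1 + λh₁).
Solve for λ: λE₁h₂ = E₂(1 + λh₁) → λ(E₁h₂ − E₂h₁) = E₂ → λ = E₂/(E₁h₂ − E₂h₁).
λ = 11/(17×27 − 11×27) = 11/162 = 0.0679 per s.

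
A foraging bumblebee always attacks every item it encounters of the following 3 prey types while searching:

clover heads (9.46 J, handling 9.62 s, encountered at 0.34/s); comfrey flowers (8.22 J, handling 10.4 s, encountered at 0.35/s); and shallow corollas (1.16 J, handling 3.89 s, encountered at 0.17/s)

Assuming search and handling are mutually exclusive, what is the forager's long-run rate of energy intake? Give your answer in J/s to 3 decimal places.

0.734 J/s

R = (0.34×9.46 + 0.35×8.22 + 0.17×1.16) / (1 + 0.34×9.62 + 0.35×10.4 + 0.17×3.89) = 6.291/8.572 = 0.7338 J/s.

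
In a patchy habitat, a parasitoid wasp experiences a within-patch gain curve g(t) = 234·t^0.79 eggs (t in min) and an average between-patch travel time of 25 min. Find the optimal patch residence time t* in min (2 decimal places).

94.05 min

Optimal t* satisfies g'(t*) = g(t*)/(T + t*).
g'(t) = 0.79·234·t^-0.21. Setting 0.79·234·t^-0.21 = 234·t^0.79/(25+t) gives 0.79(25+t) = t, so 0.21·t = 0.79×25.
t* = 0.79×25/0.21 = 94.05 min.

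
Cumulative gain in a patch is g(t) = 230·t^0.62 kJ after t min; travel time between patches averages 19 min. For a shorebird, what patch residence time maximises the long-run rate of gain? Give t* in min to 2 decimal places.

31.00 min

Maximise g(t)/(T+t): set derivative to zero → g'(t)(T+t) = g(t).
g'(t) = 0.62·230·t^-0.38. Setting 0.62·230·t^-0.38 = 230·t^0.62/(19+t) gives 0.62(19+t) = t, so 0.38·t = 0.62×19.
t* = 0.62×19/0.38 = 31 min.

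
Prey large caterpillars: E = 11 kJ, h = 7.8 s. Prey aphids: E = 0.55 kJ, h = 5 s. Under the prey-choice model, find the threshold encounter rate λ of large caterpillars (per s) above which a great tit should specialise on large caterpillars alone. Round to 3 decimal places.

The zero-one rule: include aphids iff E₂/h₂ > λE₁/(1+λh₁). Equality gives the switch point.
λE₁h₂ = E₂ + λE₂h₁ ⇒ λ = E₂/(E₁h₂ − E₂h₁) = 0.55/(55 − 4.29) = 0.01085 per s.

0.011 per s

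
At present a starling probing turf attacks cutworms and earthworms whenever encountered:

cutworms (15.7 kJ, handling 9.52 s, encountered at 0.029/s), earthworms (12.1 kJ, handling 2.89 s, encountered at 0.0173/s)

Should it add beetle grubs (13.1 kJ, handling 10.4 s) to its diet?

Yes

Current rate: (0.029×15.7 + 0.0173×12.1)/(1 + 0.029×9.52 + 0.0173×2.89) = 0.5012 kJ/s.
Profitability of beetle grubs: 13.1/10.4 = 1.26 kJ/s.
1.26 > 0.5012, so adding beetle grubs raises the average — include it.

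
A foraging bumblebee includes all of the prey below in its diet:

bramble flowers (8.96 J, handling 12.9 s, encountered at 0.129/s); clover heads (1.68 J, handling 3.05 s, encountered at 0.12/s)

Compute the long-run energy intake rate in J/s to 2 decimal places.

0.45 J/s

R = (0.129×8.96 + 0.12×1.68) / (1 + 0.129×12.9 + 0.12×3.05) = 1.357/3.03 = 0.448 J/s.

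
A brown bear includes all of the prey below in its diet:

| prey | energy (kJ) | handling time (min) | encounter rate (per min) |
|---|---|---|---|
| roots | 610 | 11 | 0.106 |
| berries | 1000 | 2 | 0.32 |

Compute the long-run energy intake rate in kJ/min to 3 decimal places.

R = Σλ_iE_i / (1 + Σλ_ih_i)
Numerator: 0.106×610 + 0.32×1000 = 384.7
Denominator: 1 + 0.106×11 + 0.32×2 = 2.806
R = 384.7/2.806 = 137.1 kJ/min

137.085 kJ/min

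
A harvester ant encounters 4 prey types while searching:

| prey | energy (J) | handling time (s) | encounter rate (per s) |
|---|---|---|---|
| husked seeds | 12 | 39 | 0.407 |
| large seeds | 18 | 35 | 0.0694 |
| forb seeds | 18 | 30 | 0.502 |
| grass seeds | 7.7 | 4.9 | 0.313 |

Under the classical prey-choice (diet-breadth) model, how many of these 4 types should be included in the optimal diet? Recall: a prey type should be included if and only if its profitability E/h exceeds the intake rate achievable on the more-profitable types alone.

Rank by E/h (J/s): grass seeds 1.57, forb seeds 0.6, large seeds 0.514, husked seeds 0.308. Include each in turn until the next type's E/h falls below the running intake rate.
Rate on top 1: 0.9512. forb seeds: 0.6 < 0.9512 → exclude; stop.
Optimal diet: grass seeds — 1 of 4 types.

1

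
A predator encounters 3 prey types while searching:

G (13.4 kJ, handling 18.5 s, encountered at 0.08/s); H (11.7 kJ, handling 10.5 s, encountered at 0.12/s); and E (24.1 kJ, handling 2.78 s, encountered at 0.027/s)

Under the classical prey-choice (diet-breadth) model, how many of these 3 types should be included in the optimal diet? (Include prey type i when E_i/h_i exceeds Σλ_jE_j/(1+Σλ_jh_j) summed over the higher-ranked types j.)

2

Profitabilities (E/h, kJ/s): E 8.67, H 1.11, G 0.724. Add prey in this order while the next type's profitability exceeds the intake rate on those already taken.
Rate on top 1: 0.6053. H: 1.11 > 0.6053 → include.
Rate on top 2: 0.8799. G: 0.724 < 0.8799 → exclude; stop.
Optimal diet: E, H — 2 of 3 types.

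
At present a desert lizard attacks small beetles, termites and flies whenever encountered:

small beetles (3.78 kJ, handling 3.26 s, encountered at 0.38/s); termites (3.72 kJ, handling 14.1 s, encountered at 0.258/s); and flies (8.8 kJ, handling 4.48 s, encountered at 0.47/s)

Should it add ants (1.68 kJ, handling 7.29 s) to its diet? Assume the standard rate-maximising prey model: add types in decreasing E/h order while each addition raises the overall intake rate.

Current rate: (0.38×3.78 + 0.258×3.72 + 0.47×8.8)/(1 + 0.38×3.26 + 0.258×14.1 + 0.47×4.48) = 0.8183 kJ/s.
ants: E/h = 1.68/7.29 = 0.2305 kJ/s.
0.2305 < 0.8183, so adding ants would lower the average — exclude it.

No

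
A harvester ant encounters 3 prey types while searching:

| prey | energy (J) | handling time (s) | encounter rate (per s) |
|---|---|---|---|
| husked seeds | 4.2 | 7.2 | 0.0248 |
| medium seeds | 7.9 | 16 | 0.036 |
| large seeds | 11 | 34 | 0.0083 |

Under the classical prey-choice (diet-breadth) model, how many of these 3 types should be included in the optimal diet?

3

Rank by E/h (J/s): husked seeds 0.583, medium seeds 0.494, large seeds 0.324. Include each in turn until the next type's E/h falls below the running intake rate.
Rate on top 1: 0.08838. medium seeds: 0.494 > 0.08838 → include.
Rate on top 2: 0.2215. large seeds: 0.324 > 0.2215 → include.
Optimal diet: husked seeds, medium seeds, large seeds — 3 of 3 types.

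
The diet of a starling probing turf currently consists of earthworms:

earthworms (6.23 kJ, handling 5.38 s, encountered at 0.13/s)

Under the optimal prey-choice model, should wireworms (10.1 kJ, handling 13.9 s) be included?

Yes

Intake rate on the current diet: R = (0.13×6.23) / (1 + 0.13×5.38) = 0.8099/1.699 = 0.4766 kJ/s.
Profitability of wireworms: 10.1/13.9 = 0.7266 kJ/s.
Since 0.7266 > R, including wireworms increases the long-run rate.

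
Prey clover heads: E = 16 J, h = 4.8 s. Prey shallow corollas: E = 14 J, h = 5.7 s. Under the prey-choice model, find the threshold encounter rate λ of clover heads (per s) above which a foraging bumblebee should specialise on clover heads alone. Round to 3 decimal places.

0.583 per s

Drop shallow corollas once their profitability E₂/h₂ falls below the rate achievable on clover heads alone: E₂/h₂ = λE₁/(1 + λh₁).
Solve for λ: λE₁h₂ = E₂(1 + λh₁) → λ(E₁h₂ − E₂h₁) = E₂ → λ = E₂/(E₁h₂ − E₂h₁).
λ = 14/(16×5.7 − 14×4.8) = 14/24 = 0.5833 per s.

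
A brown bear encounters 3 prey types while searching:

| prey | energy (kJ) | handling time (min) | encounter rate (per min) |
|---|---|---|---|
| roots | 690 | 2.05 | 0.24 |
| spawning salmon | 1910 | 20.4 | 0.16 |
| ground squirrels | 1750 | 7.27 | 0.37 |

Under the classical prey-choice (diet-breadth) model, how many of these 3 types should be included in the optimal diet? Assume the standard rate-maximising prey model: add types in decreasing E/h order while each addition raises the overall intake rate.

Profitabilities (E/h, kJ/min): roots 337, ground squirrels 241, spawning salmon 93.6. Add prey in this order while the next type's profitability exceeds the intake rate on those already taken.
Rate on top 1: 111. ground squirrels: 241 > 111 → include.
Rate on top 2: 194.4. spawning salmon: 93.6 < 194.4 → exclude; stop.
Optimal diet: roots, ground squirrels — 2 of 3 types.

2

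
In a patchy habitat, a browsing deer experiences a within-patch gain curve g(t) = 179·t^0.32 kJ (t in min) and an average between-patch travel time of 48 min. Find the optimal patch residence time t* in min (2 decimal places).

22.59 min

By the marginal value theorem, leave when the instantaneous gain rate g'(t) equals the habitat-wide average g(t)/(T + t).
g'(t) = 0.32·179·t^-0.68. Setting 0.32·179·t^-0.68 = 179·t^0.32/(48+t) gives 0.32(48+t) = t, so 0.68·t = 0.32×48.
t* = 0.32×48/0.68 = 22.59 min.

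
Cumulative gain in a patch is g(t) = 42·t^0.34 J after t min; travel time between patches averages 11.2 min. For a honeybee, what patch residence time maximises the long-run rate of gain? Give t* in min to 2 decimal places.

Maximise g(t)/(T+t): set derivative to zero → g'(t)(T+t) = g(t).
g'(t) = 0.34·42·t^-0.66. Setting 0.34·42·t^-0.66 = 42·t^0.34/(11.2+t) gives 0.34(11.2+t) = t, so 0.66·t = 0.34×11.2.
t* = 0.34×11.2/0.66 = 5.77 min.

5.77 min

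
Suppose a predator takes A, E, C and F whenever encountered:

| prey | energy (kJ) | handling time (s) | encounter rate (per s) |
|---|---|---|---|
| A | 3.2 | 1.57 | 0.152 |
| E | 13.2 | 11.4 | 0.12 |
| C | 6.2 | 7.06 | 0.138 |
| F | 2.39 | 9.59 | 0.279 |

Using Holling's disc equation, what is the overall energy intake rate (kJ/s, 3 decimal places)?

0.574 kJ/s

Energy encountered per unit search time: 0.152×3.2 + 0.12×13.2 + 0.138×6.2 + 0.279×2.39 = 3.593 kJ/s.
Handling time per unit search time: 0.152×1.57 + 0.12×11.4 + 0.138×7.06 + 0.279×9.59 = 5.257.
Rate = 3.593/(1 + 5.257) = 0.5742 kJ/s.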